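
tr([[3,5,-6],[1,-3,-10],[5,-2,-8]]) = diagonal: 3 + (-3) + (-8)
= -8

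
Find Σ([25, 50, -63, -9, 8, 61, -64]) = 8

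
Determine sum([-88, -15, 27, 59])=(-88) + (-15) + 27 + 59
= -17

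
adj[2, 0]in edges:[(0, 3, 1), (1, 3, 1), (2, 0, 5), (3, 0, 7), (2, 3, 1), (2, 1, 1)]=5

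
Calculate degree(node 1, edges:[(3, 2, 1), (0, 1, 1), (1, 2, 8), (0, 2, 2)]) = incident: (0,1), (1,2)
= 2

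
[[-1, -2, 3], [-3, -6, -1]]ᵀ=[[-1, -3], [-2, -6], [3, -1]]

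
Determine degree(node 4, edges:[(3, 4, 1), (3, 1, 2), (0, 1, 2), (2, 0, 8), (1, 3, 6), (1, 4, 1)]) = incident: (3,4), (1,4)
= 2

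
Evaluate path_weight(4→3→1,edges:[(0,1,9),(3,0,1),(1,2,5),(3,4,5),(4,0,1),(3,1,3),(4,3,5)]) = w(4→3)=5 + w(3→1)=3
= 8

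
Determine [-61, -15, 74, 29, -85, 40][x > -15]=keep x where x > -15: -61✗, -15✗, 74✓, 29✓, -85✗, 40✓
= [74, 29, 40]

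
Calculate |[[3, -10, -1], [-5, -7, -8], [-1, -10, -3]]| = (1)*(3)*det([[-7, -8], [-10, -3]]) + (-1)*(-10)*det([[-5, -8], [-1, -3]]) + (1)*(-1)*det([[-5, -7], [-1, -10]])
= -177 + 70 + -43
= -150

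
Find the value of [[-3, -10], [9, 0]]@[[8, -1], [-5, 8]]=[[26, -77], [72, -9]]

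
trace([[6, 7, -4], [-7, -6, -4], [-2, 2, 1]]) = 1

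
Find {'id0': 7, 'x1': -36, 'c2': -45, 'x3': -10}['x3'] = -10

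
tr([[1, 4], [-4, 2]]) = 3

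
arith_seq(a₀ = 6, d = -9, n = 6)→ a_0 = 6 + 0*-9 = 6
a_1 = 6 + 1*-9 = -3
a_2 = 6 + 2*-9 = -12
...
= [6, -3, -12, -21, -30, -39]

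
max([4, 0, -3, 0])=4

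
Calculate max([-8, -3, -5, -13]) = -3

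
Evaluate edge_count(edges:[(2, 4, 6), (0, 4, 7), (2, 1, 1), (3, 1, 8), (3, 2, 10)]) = 5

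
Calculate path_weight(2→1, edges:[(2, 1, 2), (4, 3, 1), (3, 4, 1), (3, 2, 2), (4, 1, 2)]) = w(2→1)=2
= 2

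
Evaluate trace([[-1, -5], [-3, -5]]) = diagonal: (-1) + (-5)
= -6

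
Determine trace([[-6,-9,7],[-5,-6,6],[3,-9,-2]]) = -14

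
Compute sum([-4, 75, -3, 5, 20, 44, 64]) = 201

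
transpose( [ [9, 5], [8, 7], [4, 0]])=[[9, 8, 4], [5, 7, 0]]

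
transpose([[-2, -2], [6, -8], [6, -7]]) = [[-2, 6, 6], [-2, -8, -7]]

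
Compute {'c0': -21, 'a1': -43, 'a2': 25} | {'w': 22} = {'c0': -21, 'a1': -43, 'a2': 25, 'w': 22}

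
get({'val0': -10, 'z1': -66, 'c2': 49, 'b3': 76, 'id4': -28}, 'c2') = 49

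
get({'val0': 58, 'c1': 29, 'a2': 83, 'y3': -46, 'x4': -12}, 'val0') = 58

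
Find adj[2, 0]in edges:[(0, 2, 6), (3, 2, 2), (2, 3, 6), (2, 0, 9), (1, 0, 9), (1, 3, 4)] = 9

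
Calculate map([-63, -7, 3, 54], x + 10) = [-53, 3, 13, 64]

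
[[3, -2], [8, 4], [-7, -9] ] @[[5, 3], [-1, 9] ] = C[0][0] = (3)*(5) + (-2)*(-1) = 17
C[0][1] = (3)*(3) + (-2)*(9) = -9
C[1][0] = (8)*(5) + (4)*(-1) = 36
C[1][1] = (8)*(3) + (4)*(9) = 60
C[2][0] = (-7)*(5) + (-9)*(-1) = -26
C[2][1] = (-7)*(3) + (-9)*(9) = -102
= [[17, -9], [36, 60], [-26, -102]]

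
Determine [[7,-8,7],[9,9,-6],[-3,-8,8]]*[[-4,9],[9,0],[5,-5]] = C[0][0] = (7)*(-4) + (-8)*(9) + (7)*(5) = -65
C[0][1] = (7)*(9) + (-8)*(0) + (7)*(-5) = 28
C[1][0] = (9)*(-4) + (9)*(9) + (-6)*(5) = 15
C[1][1] = (9)*(9) + (9)*(0) + (-6)*(-5) = 111
C[2][0] = (-3)*(-4) + (-8)*(9) + (8)*(5) = -20
C[2][1] = (-3)*(9) + (-8)*(0) + (8)*(-5) = -67
= [[-65, 28], [15, 111], [-20, -67]]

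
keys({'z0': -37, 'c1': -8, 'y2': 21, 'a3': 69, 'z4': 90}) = ['z0', 'c1', 'y2', 'a3', 'z4']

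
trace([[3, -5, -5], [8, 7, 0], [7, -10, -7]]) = 3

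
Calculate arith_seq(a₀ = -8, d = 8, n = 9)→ a_0 = -8 + 0*8 = -8
a_1 = -8 + 1*8 = 0
a_2 = -8 + 2*8 = 8
...
= [-8, 0, 8, 16, 24, 32, 40, 48, 56]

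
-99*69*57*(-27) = 10512909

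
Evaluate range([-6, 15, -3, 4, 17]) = 23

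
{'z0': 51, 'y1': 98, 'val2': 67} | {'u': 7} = {'z0': 51, 'y1': 98, 'val2': 67, 'u': 7}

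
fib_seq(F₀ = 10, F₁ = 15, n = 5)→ [10, 15, 25, 40, 65]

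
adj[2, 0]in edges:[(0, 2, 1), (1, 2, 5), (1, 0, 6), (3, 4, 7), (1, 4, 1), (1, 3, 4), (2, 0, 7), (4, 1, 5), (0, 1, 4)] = 7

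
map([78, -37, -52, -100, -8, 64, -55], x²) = (78)²=6084, (-37)²=1369, (-52)²=2704, (-100)²=10000, (-8)²=64, (64)²=4096, (-55)²=3025
= [6084, 1369, 2704, 10000, 64, 4096, 3025]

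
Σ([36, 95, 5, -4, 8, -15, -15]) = 36 + 95 + 5 + (-4) + 8 + (-15) + (-15)
= 110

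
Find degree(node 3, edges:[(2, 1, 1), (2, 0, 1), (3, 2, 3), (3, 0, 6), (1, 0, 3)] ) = 2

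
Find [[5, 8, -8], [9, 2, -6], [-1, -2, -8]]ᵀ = [[5, 9, -1], [8, 2, -2], [-8, -6, -8]]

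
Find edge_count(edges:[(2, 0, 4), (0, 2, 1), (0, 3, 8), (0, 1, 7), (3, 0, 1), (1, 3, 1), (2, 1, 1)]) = 7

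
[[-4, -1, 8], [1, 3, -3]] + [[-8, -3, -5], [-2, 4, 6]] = [[-12, -4, 3], [-1, 7, 3]]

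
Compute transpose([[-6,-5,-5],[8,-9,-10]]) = [[-6, 8], [-5, -9], [-5, -10]]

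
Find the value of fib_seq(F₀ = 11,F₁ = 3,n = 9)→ F_2 = F_1 + F_0 = 14
F_3 = F_2 + F_1 = 17
F_4 = F_3 + F_2 = 31
...
= [11, 3, 14, 17, 31, 48, 79, 127, 206]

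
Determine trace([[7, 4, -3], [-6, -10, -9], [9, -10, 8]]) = diagonal: 7 + (-10) + 8
= 5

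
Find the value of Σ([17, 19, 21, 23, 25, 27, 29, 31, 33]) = 17 + 19 + 21 + 23 + 25 + 27 + 29 + 31 + 33
= 225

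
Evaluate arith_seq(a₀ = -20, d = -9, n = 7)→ [-20, -29, -38, -47, -56, -65, -74]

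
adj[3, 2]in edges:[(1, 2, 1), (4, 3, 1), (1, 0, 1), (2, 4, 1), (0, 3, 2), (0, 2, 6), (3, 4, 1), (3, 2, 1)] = 1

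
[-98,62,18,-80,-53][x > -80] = keep x where x > -80: -98✗, 62✓, 18✓, -80✗, -53✓
= [62, 18, -53]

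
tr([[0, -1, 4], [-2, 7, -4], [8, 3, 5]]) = diagonal: 0 + 7 + 5
= 12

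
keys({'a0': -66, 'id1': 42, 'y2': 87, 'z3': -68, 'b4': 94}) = ['a0', 'id1', 'y2', 'z3', 'b4']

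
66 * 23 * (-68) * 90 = -9290160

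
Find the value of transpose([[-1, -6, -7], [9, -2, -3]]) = [[-1, 9], [-6, -2], [-7, -3]]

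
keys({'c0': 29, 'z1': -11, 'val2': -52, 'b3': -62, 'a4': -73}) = ['c0', 'z1', 'val2', 'b3', 'a4']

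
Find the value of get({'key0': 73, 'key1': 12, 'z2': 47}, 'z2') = 47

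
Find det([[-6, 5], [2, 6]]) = (-6)*(6) - (5)*(2)
= -46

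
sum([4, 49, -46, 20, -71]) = 4 + 49 + (-46) + 20 + (-71)
= -44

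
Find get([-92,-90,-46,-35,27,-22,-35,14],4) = 27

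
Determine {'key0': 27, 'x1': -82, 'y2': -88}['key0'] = 27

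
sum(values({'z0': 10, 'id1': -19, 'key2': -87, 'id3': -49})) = 10 + (-19) + (-87) + (-49)
= -145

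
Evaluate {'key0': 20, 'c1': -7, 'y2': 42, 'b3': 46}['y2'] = 42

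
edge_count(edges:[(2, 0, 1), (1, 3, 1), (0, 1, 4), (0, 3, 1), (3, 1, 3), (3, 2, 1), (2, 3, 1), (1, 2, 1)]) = 8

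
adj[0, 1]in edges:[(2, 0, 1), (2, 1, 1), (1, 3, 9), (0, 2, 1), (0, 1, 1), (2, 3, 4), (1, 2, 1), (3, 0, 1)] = 1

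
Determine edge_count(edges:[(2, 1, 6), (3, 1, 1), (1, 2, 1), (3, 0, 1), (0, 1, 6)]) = 5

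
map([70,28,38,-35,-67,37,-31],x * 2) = 70*2=140, 28*2=56, 38*2=76, -35*2=-70, -67*2=-134, 37*2=74, -31*2=-62
= [140, 56, 76, -70, -134, 74, -62]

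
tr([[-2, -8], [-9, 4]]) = 2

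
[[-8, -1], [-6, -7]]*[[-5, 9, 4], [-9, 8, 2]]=C[0][0] = (-8)*(-5) + (-1)*(-9) = 49
C[0][1] = (-8)*(9) + (-1)*(8) = -80
C[0][2] = (-8)*(4) + (-1)*(2) = -34
C[1][0] = (-6)*(-5) + (-7)*(-9) = 93
C[1][1] = (-6)*(9) + (-7)*(8) = -110
C[1][2] = (-6)*(4) + (-7)*(2) = -38
= [[49, -80, -34], [93, -110, -38]]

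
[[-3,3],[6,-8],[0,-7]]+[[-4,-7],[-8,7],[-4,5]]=[[-7, -4], [-2, -1], [-4, -2]]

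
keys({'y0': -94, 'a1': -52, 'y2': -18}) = ['y0', 'a1', 'y2']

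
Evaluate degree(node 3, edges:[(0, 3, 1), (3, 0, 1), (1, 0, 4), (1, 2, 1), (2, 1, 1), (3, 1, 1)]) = incident: (0,3), (3,0), (3,1)
= 3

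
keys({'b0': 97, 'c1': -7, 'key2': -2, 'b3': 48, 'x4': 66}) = ['b0', 'c1', 'key2', 'b3', 'x4']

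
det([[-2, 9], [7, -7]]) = -49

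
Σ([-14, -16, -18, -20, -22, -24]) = -114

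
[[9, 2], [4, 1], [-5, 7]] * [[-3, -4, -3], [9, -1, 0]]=[[-9, -38, -27], [-3, -17, -12], [78, 13, 15]]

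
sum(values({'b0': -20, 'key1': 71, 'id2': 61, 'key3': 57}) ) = (-20) + 71 + 61 + 57
= 169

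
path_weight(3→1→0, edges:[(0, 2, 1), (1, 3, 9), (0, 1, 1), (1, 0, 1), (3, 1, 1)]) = 2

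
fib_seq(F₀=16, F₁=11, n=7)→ F_2 = F_1 + F_0 = 27
F_3 = F_2 + F_1 = 38
F_4 = F_3 + F_2 = 65
...
= [16, 11, 27, 38, 65, 103, 168]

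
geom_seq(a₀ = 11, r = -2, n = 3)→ a_0 = 11*(-2)^0 = 11
a_1 = 11*(-2)^1 = -22
a_2 = 11*(-2)^2 = 44
= [11, -22, 44]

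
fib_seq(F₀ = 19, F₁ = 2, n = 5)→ F_2 = F_1 + F_0 = 21
F_3 = F_2 + F_1 = 23
F_4 = F_3 + F_2 = 44
= [19, 2, 21, 23, 44]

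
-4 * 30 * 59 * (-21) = 148680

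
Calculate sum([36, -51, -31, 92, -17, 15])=36 + (-51) + (-31) + 92 + (-17) + 15
= 44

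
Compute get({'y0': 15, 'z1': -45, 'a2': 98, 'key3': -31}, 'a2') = 98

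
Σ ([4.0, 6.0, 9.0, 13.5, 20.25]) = 4.0 + 6.0 + 9.0 + 13.5 + 20.25
= 52.75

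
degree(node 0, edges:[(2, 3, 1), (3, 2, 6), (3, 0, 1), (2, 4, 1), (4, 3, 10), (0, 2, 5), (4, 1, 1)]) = 2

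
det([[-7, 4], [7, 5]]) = -63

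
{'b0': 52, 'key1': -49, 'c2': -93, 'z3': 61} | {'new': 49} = {'b0': 52, 'key1': -49, 'c2': -93, 'z3': 61, 'new': 49}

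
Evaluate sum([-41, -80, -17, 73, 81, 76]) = (-41) + (-80) + (-17) + 73 + 81 + 76
= 92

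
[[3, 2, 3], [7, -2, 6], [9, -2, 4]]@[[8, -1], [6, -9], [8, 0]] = C[0][0] = (3)*(8) + (2)*(6) + (3)*(8) = 60
C[0][1] = (3)*(-1) + (2)*(-9) + (3)*(0) = -21
C[1][0] = (7)*(8) + (-2)*(6) + (6)*(8) = 92
C[1][1] = (7)*(-1) + (-2)*(-9) + (6)*(0) = 11
C[2][0] = (9)*(8) + (-2)*(6) + (4)*(8) = 92
C[2][1] = (9)*(-1) + (-2)*(-9) + (4)*(0) = 9
= [[60, -21], [92, 11], [92, 9]]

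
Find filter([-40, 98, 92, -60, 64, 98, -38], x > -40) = keep x where x > -40: -40✗, 98✓, 92✓, -60✗, 64✓, 98✓, -38✓
= [98, 92, 64, 98, -38]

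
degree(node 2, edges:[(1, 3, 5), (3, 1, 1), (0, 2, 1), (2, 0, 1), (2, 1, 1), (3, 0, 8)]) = incident: (0,2), (2,0), (2,1)
= 3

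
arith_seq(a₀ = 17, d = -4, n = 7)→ [17, 13, 9, 5, 1, -3, -7]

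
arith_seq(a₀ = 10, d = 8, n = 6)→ [10, 18, 26, 34, 42, 50]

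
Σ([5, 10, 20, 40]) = 5 + 10 + 20 + 40
= 75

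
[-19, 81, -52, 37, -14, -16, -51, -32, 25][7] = -32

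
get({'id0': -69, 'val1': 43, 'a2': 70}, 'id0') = -69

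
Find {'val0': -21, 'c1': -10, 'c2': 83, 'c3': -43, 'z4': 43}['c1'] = -10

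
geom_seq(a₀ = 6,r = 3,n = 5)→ [6, 18, 54, 162, 486]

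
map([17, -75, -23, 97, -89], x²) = (17)²=289, (-75)²=5625, (-23)²=529, (97)²=9409, (-89)²=7921
= [289, 5625, 529, 9409, 7921]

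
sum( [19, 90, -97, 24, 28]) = 64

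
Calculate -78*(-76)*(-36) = -213408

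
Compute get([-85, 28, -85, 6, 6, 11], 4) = 6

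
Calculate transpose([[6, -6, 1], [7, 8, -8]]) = [[6, 7], [-6, 8], [1, -8]]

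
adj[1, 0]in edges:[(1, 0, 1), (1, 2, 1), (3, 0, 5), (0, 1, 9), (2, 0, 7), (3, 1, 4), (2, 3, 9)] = 1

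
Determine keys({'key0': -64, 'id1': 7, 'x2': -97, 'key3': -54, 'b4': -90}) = ['key0', 'id1', 'x2', 'key3', 'b4']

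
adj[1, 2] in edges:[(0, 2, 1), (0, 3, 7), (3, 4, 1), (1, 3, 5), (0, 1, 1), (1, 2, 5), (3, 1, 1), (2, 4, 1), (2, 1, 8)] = 5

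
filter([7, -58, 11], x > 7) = [11]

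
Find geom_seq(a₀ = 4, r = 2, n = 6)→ a_0 = 4*2^0 = 4
a_1 = 4*2^1 = 8
a_2 = 4*2^2 = 16
...
= [4, 8, 16, 32, 64, 128]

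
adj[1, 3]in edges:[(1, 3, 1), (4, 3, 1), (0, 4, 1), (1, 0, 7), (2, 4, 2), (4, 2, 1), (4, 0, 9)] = 1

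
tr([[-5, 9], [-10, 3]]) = -2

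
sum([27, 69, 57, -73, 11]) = 27 + 69 + 57 + (-73) + 11
= 91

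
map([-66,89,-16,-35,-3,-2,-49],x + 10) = [-56, 99, -6, -25, 7, 8, -39]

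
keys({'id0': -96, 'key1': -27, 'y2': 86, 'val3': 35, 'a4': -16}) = ['id0', 'key1', 'y2', 'val3', 'a4']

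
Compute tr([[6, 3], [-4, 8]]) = diagonal: 6 + 8
= 14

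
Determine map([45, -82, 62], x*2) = 45*2=90, -82*2=-164, 62*2=124
= [90, -164, 124]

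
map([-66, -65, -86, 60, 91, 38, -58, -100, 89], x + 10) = -66+10=-56, -65+10=-55, -86+10=-76, 60+10=70, 91+10=101, 38+10=48, -58+10=-48, -100+10=-90, 89+10=99
= [-56, -55, -76, 70, 101, 48, -48, -90, 99]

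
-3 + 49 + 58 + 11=115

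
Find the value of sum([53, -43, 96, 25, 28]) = 53 + (-43) + 96 + 25 + 28
= 159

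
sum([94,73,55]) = 222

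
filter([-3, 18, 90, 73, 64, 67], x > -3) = keep x where x > -3: -3✗, 18✓, 90✓, 73✓, 64✓, 67✓
= [18, 90, 73, 64, 67]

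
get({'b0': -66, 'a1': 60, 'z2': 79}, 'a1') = 60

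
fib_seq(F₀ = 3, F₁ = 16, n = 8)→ F_2 = F_1 + F_0 = 19
F_3 = F_2 + F_1 = 35
F_4 = F_3 + F_2 = 54
...
= [3, 16, 19, 35, 54, 89, 143, 232]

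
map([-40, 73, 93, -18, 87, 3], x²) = [1600, 5329, 8649, 324, 7569, 9]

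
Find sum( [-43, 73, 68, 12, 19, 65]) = (-43) + 73 + 68 + 12 + 19 + 65
= 194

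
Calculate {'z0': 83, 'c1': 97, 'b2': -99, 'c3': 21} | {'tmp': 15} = {'z0': 83, 'c1': 97, 'b2': -99, 'c3': 21, 'tmp': 15}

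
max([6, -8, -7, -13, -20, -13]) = 6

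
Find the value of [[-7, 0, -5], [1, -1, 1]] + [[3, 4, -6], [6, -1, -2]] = [[-4, 4, -11], [7, -2, -1]]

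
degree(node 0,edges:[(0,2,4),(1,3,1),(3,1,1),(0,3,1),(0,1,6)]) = incident: (0,2), (0,3), (0,1)
= 3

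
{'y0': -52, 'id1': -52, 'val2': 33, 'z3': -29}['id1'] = -52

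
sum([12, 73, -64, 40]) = 61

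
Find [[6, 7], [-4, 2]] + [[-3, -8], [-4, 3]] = [[3, -1], [-8, 5]]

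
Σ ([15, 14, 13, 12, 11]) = 65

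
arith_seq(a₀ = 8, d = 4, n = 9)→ [8, 12, 16, 20, 24, 28, 32, 36, 40]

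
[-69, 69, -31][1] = 69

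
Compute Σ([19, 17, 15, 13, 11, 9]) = 19 + 17 + 15 + 13 + 11 + 9
= 84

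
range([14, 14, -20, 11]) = 34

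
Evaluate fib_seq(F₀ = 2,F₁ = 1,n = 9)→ [2, 1, 3, 4, 7, 11, 18, 29, 47]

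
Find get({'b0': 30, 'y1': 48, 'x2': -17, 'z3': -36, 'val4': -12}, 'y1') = 48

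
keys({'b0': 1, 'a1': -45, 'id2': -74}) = ['b0', 'a1', 'id2']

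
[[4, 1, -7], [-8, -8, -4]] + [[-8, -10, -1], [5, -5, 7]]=[[-4, -9, -8], [-3, -13, 3]]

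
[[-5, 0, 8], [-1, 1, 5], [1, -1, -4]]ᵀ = [[-5, -1, 1], [0, 1, -1], [8, 5, -4]]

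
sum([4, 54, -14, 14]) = 58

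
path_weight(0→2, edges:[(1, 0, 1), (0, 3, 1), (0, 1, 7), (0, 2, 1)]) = 1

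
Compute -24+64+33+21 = 94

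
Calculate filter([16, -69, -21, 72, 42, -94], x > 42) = [72]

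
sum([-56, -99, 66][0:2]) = -155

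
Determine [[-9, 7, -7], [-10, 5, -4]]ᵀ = [[-9, -10], [7, 5], [-7, -4]]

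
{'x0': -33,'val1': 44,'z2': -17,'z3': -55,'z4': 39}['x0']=-33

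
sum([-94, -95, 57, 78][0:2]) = slice → [-94, -95]
(-94) + (-95)
= -189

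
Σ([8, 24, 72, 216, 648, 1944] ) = 8 + 24 + 72 + 216 + 648 + 1944
= 2912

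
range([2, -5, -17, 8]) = 25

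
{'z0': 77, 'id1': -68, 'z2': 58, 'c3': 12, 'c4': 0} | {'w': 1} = {'z0': 77, 'id1': -68, 'z2': 58, 'c3': 12, 'c4': 0, 'w': 1}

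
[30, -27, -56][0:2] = [30, -27]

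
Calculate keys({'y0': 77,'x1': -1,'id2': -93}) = ['y0', 'x1', 'id2']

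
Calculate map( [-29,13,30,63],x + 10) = -29+10=-19, 13+10=23, 30+10=40, 63+10=73
= [-19, 23, 40, 73]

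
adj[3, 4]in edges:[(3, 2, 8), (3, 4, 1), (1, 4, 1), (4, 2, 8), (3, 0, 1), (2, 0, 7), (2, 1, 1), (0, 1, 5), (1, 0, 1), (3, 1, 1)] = 1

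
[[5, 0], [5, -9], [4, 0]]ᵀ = [[5, 5, 4], [0, -9, 0]]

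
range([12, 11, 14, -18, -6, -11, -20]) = 34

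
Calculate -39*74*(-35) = 101010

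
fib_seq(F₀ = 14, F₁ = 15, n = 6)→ F_2 = F_1 + F_0 = 29
F_3 = F_2 + F_1 = 44
F_4 = F_3 + F_2 = 73
...
= [14, 15, 29, 44, 73, 117]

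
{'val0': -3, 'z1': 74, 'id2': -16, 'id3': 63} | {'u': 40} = {'val0': -3, 'z1': 74, 'id2': -16, 'id3': 63, 'u': 40}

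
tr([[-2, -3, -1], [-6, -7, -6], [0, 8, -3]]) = diagonal: (-2) + (-7) + (-3)
= -12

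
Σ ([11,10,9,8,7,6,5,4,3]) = 63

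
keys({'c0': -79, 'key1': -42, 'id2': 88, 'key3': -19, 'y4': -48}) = ['c0', 'key1', 'id2', 'key3', 'y4']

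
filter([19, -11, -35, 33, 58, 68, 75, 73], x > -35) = keep x where x > -35: 19✓, -11✓, -35✗, 33✓, 58✓, 68✓, 75✓, 73✓
= [19, -11, 33, 58, 68, 75, 73]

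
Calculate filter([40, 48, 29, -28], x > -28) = [40, 48, 29]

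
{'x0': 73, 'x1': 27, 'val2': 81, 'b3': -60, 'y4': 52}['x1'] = 27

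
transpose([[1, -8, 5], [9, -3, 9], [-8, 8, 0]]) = [[1, 9, -8], [-8, -3, 8], [5, 9, 0]]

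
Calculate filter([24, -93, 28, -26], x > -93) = [24, 28, -26]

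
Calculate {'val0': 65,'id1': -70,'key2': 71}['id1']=-70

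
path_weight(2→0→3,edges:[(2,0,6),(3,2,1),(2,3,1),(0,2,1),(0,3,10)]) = 16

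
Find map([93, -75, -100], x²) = [8649, 5625, 10000]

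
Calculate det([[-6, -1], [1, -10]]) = (-6)*(-10) - (-1)*(1)
= 61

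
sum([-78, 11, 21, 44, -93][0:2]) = -67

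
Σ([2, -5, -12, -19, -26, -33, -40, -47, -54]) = 2 + (-5) + (-12) + (-19) + (-26) + (-33) + (-40) + (-47) + (-54)
= -234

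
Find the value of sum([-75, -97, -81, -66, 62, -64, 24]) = (-75) + (-97) + (-81) + (-66) + 62 + (-64) + 24
= -297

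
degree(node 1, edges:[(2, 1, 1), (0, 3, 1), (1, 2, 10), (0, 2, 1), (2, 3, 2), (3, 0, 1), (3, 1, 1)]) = 3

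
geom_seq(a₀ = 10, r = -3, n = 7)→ a_0 = 10*(-3)^0 = 10
a_1 = 10*(-3)^1 = -30
a_2 = 10*(-3)^2 = 90
...
= [10, -30, 90, -270, 810, -2430, 7290]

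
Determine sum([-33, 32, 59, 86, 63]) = 207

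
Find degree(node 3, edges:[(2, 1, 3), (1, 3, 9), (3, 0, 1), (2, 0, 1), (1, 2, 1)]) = incident: (1,3), (3,0)
= 2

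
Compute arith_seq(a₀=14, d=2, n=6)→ [14, 16, 18, 20, 22, 24]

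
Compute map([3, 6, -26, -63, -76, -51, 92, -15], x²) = [9, 36, 676, 3969, 5776, 2601, 8464, 225]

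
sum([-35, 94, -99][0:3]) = -40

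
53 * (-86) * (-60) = 273480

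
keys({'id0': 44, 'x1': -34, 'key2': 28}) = ['id0', 'x1', 'key2']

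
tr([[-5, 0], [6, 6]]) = diagonal: (-5) + 6
= 1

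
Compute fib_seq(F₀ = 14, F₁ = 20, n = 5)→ F_2 = F_1 + F_0 = 34
F_3 = F_2 + F_1 = 54
F_4 = F_3 + F_2 = 88
= [14, 20, 34, 54, 88]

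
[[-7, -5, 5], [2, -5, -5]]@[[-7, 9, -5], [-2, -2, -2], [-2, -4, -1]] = C[0][0] = (-7)*(-7) + (-5)*(-2) + (5)*(-2) = 49
C[0][1] = (-7)*(9) + (-5)*(-2) + (5)*(-4) = -73
C[0][2] = (-7)*(-5) + (-5)*(-2) + (5)*(-1) = 40
C[1][0] = (2)*(-7) + (-5)*(-2) + (-5)*(-2) = 6
C[1][1] = (2)*(9) + (-5)*(-2) + (-5)*(-4) = 48
C[1][2] = (2)*(-5) + (-5)*(-2) + (-5)*(-1) = 5
= [[49, -73, 40], [6, 48, 5]]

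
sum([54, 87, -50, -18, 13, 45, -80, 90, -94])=54 + 87 + (-50) + (-18) + 13 + 45 + (-80) + 90 + (-94)
= 47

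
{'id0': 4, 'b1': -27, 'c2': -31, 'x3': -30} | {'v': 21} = {'id0': 4, 'b1': -27, 'c2': -31, 'x3': -30, 'v': 21}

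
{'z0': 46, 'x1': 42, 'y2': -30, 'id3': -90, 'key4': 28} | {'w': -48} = {'z0': 46, 'x1': 42, 'y2': -30, 'id3': -90, 'key4': 28, 'w': -48}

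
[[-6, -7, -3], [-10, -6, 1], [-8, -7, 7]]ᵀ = [[-6, -10, -8], [-7, -6, -7], [-3, 1, 7]]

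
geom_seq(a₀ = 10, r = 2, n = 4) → a_0 = 10*2^0 = 10
a_1 = 10*2^1 = 20
a_2 = 10*2^2 = 40
...
= [10, 20, 40, 80]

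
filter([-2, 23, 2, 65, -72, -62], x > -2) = [23, 2, 65]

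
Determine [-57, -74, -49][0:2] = [-57, -74]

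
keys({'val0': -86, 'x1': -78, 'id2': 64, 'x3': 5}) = ['val0', 'x1', 'id2', 'x3']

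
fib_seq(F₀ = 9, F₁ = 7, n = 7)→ F_2 = F_1 + F_0 = 16
F_3 = F_2 + F_1 = 23
F_4 = F_3 + F_2 = 39
...
= [9, 7, 16, 23, 39, 62, 101]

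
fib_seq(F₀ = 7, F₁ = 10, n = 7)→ F_2 = F_1 + F_0 = 17
F_3 = F_2 + F_1 = 27
F_4 = F_3 + F_2 = 44
...
= [7, 10, 17, 27, 44, 71, 115]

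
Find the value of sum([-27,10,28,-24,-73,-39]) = -125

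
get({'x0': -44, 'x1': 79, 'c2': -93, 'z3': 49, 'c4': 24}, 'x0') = -44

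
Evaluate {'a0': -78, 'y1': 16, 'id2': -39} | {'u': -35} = {'a0': -78, 'y1': 16, 'id2': -39, 'u': -35}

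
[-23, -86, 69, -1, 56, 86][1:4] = [-86, 69, -1]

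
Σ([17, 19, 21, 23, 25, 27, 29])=161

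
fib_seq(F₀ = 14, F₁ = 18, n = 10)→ F_2 = F_1 + F_0 = 32
F_3 = F_2 + F_1 = 50
F_4 = F_3 + F_2 = 82
...
= [14, 18, 32, 50, 82, 132, 214, 346, 560, 906]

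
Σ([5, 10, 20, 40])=75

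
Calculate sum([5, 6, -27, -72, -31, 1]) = 5 + 6 + (-27) + (-72) + (-31) + 1
= -118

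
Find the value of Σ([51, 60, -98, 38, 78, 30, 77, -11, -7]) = 51 + 60 + (-98) + 38 + 78 + 30 + 77 + (-11) + (-7)
= 218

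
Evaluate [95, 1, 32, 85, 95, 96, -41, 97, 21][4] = 95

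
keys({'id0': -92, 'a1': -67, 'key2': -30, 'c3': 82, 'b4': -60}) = ['id0', 'a1', 'key2', 'c3', 'b4']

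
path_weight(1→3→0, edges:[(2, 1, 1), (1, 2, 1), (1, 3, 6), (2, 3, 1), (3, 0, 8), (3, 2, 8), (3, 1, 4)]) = 14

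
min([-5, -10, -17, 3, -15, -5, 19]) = -17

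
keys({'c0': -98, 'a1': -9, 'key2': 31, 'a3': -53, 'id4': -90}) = ['c0', 'a1', 'key2', 'a3', 'id4']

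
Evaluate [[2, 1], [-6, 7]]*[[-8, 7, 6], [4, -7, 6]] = [[-12, 7, 18], [76, -91, 6]]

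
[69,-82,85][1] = -82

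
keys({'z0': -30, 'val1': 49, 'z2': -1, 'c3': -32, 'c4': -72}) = ['z0', 'val1', 'z2', 'c3', 'c4']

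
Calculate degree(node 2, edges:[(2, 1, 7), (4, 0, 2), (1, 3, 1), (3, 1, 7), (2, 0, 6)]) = incident: (2,1), (2,0)
= 2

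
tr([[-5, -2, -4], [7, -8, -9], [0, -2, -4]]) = diagonal: (-5) + (-8) + (-4)
= -17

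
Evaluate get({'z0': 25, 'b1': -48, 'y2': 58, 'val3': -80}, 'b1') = -48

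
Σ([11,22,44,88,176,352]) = 693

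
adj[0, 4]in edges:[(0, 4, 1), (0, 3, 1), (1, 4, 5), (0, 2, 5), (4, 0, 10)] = 1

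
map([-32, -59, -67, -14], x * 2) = [-64, -118, -134, -28]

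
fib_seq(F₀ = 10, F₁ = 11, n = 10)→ F_2 = F_1 + F_0 = 21
F_3 = F_2 + F_1 = 32
F_4 = F_3 + F_2 = 53
...
= [10, 11, 21, 32, 53, 85, 138, 223, 361, 584]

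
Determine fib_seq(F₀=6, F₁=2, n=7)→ F_2 = F_1 + F_0 = 8
F_3 = F_2 + F_1 = 10
F_4 = F_3 + F_2 = 18
...
= [6, 2, 8, 10, 18, 28, 46]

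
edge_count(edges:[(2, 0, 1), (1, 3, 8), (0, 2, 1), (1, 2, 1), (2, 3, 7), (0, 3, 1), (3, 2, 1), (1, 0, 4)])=8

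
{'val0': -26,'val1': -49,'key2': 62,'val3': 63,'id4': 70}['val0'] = -26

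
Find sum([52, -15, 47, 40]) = 124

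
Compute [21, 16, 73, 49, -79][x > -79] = [21, 16, 73, 49]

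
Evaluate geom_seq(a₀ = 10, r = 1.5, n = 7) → a_0 = 10*1.5^0 = 10.0
a_1 = 10*1.5^1 = 15.0
a_2 = 10*1.5^2 = 22.5
...
= [10.0, 15.0, 22.5, 33.75, 50.625, 75.9375, 113.90625]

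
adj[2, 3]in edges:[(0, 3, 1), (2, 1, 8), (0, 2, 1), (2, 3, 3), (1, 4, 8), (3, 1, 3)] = 3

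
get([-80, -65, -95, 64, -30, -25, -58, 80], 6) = -58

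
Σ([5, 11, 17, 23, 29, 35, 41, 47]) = 5 + 11 + 17 + 23 + 29 + 35 + 41 + 47
= 208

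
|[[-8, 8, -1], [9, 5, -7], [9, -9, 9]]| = (1)*(-8)*det([[5, -7], [-9, 9]]) + (-1)*(8)*det([[9, -7], [9, 9]]) + (1)*(-1)*det([[9, 5], [9, -9]])
= 144 + -1152 + 126
= -882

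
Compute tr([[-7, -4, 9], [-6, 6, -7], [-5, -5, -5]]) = diagonal: (-7) + 6 + (-5)
= -6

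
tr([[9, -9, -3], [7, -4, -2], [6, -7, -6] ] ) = -1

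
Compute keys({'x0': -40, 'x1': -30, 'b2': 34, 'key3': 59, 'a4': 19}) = ['x0', 'x1', 'b2', 'key3', 'a4']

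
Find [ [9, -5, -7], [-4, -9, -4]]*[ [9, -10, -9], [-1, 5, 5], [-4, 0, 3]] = C[0][0] = (9)*(9) + (-5)*(-1) + (-7)*(-4) = 114
C[0][1] = (9)*(-10) + (-5)*(5) + (-7)*(0) = -115
C[0][2] = (9)*(-9) + (-5)*(5) + (-7)*(3) = -127
C[1][0] = (-4)*(9) + (-9)*(-1) + (-4)*(-4) = -11
C[1][1] = (-4)*(-10) + (-9)*(5) + (-4)*(0) = -5
C[1][2] = (-4)*(-9) + (-9)*(5) + (-4)*(3) = -21
= [[114, -115, -127], [-11, -5, -21]]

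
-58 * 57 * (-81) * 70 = 18745020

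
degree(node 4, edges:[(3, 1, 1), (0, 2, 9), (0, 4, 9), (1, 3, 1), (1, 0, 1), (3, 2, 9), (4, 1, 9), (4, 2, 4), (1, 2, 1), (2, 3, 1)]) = 3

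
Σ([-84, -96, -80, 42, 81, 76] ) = -61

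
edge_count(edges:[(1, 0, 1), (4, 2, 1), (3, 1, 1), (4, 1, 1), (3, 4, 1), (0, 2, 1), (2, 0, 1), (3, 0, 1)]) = 8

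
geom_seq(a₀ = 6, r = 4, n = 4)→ [6, 24, 96, 384]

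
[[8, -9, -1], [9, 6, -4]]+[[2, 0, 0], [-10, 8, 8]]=[[10, -9, -1], [-1, 14, 4]]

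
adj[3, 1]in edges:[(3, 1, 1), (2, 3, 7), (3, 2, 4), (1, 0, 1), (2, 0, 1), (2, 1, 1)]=1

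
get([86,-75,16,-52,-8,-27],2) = 16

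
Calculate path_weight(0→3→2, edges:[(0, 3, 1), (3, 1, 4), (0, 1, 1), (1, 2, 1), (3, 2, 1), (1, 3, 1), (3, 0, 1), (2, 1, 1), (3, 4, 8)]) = 2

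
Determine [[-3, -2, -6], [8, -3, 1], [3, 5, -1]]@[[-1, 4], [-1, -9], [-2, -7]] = C[0][0] = (-3)*(-1) + (-2)*(-1) + (-6)*(-2) = 17
C[0][1] = (-3)*(4) + (-2)*(-9) + (-6)*(-7) = 48
C[1][0] = (8)*(-1) + (-3)*(-1) + (1)*(-2) = -7
C[1][1] = (8)*(4) + (-3)*(-9) + (1)*(-7) = 52
C[2][0] = (3)*(-1) + (5)*(-1) + (-1)*(-2) = -6
C[2][1] = (3)*(4) + (5)*(-9) + (-1)*(-7) = -26
= [[17, 48], [-7, 52], [-6, -26]]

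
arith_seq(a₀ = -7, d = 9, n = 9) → a_0 = -7 + 0*9 = -7
a_1 = -7 + 1*9 = 2
a_2 = -7 + 2*9 = 11
...
= [-7, 2, 11, 20, 29, 38, 47, 56, 65]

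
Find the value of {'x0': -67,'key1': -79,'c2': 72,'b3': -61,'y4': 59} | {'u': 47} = {'x0': -67, 'key1': -79, 'c2': 72, 'b3': -61, 'y4': 59, 'u': 47}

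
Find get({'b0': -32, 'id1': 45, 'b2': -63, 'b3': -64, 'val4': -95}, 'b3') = -64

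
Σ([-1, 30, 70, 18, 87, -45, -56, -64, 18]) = 57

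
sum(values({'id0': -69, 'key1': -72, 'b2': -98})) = (-69) + (-72) + (-98)
= -239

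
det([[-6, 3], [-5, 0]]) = (-6)*(0) - (3)*(-5)
= 15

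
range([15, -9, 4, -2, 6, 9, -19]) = 34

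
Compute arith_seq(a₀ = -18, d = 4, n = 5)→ a_0 = -18 + 0*4 = -18
a_1 = -18 + 1*4 = -14
a_2 = -18 + 2*4 = -10
...
= [-18, -14, -10, -6, -2]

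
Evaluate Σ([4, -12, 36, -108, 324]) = 4 + -12 + 36 + -108 + 324
= 244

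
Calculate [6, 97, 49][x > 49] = [97]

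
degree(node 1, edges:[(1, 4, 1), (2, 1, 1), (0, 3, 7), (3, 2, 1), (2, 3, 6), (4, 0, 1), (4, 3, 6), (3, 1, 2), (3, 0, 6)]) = incident: (1,4), (2,1), (3,1)
= 3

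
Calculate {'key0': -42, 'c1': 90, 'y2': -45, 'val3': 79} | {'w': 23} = {'key0': -42, 'c1': 90, 'y2': -45, 'val3': 79, 'w': 23}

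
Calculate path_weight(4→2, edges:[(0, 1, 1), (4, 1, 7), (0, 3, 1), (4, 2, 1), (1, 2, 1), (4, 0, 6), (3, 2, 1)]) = w(4→2)=1
= 1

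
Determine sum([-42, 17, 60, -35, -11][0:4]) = 0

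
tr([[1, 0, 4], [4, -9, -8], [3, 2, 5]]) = diagonal: 1 + (-9) + 5
= -3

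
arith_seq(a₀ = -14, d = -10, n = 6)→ a_0 = -14 + 0*-10 = -14
a_1 = -14 + 1*-10 = -24
a_2 = -14 + 2*-10 = -34
...
= [-14, -24, -34, -44, -54, -64]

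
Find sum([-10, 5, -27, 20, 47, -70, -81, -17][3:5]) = 67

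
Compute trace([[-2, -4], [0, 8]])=diagonal: (-2) + 8
= 6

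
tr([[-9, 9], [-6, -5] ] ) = -14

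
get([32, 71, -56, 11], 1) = 71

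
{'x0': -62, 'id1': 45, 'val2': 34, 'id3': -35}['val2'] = 34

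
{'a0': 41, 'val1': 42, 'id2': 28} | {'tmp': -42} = {'a0': 41, 'val1': 42, 'id2': 28, 'tmp': -42}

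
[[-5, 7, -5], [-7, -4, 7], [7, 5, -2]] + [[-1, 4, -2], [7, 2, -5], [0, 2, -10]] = [[-6, 11, -7], [0, -2, 2], [7, 7, -12]]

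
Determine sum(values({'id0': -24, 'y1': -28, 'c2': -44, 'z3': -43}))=(-24) + (-28) + (-44) + (-43)
= -139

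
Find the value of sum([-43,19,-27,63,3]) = 15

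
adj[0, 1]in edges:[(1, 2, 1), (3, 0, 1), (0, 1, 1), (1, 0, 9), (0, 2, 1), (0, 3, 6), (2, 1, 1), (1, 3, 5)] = 1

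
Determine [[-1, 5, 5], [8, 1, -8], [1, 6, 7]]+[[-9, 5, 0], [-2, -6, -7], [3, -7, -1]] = [[-10, 10, 5], [6, -5, -15], [4, -1, 6]]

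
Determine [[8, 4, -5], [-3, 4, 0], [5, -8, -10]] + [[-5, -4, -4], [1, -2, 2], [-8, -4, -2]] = [[3, 0, -9], [-2, 2, 2], [-3, -12, -12]]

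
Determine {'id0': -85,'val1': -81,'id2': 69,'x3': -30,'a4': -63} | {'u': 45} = {'id0': -85, 'val1': -81, 'id2': 69, 'x3': -30, 'a4': -63, 'u': 45}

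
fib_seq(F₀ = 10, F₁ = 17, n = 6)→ [10, 17, 27, 44, 71, 115]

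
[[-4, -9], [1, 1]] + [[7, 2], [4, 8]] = [[3, -7], [5, 9]]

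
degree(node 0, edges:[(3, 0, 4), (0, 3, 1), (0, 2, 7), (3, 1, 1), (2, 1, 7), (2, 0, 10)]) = incident: (3,0), (0,3), (0,2), (2,0)
= 4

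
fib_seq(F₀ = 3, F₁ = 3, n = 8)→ [3, 3, 6, 9, 15, 24, 39, 63]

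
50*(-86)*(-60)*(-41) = -10578000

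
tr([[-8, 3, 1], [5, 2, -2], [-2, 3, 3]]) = -3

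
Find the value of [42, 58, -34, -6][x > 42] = [58]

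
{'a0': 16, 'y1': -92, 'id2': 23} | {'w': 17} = {'a0': 16, 'y1': -92, 'id2': 23, 'w': 17}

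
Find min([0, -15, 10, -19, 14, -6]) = -19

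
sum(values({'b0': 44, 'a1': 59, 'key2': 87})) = 190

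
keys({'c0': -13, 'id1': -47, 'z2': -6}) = ['c0', 'id1', 'z2']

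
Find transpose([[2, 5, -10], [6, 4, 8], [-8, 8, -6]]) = [[2, 6, -8], [5, 4, 8], [-10, 8, -6]]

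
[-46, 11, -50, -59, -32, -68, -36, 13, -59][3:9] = [-59, -32, -68, -36, 13, -59]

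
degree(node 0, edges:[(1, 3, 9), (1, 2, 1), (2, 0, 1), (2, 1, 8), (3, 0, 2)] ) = 2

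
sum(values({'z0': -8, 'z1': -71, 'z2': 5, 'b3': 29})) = (-8) + (-71) + 5 + 29
= -45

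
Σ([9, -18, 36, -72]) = 9 + -18 + 36 + -72
= -45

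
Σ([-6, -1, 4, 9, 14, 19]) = 39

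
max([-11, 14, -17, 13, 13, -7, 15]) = 15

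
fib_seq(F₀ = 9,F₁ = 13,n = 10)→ F_2 = F_1 + F_0 = 22
F_3 = F_2 + F_1 = 35
F_4 = F_3 + F_2 = 57
...
= [9, 13, 22, 35, 57, 92, 149, 241, 390, 631]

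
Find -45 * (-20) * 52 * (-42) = -1965600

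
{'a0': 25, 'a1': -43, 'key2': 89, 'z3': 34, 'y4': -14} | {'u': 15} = {'a0': 25, 'a1': -43, 'key2': 89, 'z3': 34, 'y4': -14, 'u': 15}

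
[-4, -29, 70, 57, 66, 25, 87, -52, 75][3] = 57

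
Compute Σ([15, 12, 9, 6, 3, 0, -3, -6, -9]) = 27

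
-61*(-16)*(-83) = -81008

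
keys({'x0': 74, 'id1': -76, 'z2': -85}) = ['x0', 'id1', 'z2']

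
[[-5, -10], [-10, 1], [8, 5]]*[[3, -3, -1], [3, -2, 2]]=[[-45, 35, -15], [-27, 28, 12], [39, -34, 2]]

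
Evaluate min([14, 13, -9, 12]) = -9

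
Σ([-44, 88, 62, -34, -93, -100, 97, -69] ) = -93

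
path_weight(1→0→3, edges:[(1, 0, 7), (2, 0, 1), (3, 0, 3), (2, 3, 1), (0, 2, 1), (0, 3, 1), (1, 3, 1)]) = w(1→0)=7 + w(0→3)=1
= 8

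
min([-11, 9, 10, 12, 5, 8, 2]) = -11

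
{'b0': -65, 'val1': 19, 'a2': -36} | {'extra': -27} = {'b0': -65, 'val1': 19, 'a2': -36, 'extra': -27}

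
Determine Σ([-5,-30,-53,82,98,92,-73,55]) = (-5) + (-30) + (-53) + 82 + 98 + 92 + (-73) + 55
= 166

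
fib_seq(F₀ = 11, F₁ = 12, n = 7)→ F_2 = F_1 + F_0 = 23
F_3 = F_2 + F_1 = 35
F_4 = F_3 + F_2 = 58
...
= [11, 12, 23, 35, 58, 93, 151]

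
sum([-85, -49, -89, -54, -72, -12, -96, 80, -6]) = -383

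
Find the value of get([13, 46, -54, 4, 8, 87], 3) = 4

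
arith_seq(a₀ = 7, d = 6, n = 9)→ [7, 13, 19, 25, 31, 37, 43, 49, 55]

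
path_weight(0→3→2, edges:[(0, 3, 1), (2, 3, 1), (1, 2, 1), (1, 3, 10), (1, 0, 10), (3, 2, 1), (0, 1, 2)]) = 2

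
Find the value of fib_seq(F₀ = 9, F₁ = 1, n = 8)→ F_2 = F_1 + F_0 = 10
F_3 = F_2 + F_1 = 11
F_4 = F_3 + F_2 = 21
...
= [9, 1, 10, 11, 21, 32, 53, 85]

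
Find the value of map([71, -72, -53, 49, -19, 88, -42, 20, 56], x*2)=71*2=142, -72*2=-144, -53*2=-106, 49*2=98, -19*2=-38, 88*2=176, -42*2=-84, 20*2=40, 56*2=112
= [142, -144, -106, 98, -38, 176, -84, 40, 112]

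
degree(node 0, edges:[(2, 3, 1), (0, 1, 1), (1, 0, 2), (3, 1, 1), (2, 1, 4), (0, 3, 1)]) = 3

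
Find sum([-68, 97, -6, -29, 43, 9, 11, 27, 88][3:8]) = slice → [-29, 43, 9, 11, 27]
(-29) + 43 + 9 + 11 + 27
= 61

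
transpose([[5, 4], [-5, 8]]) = [[5, -5], [4, 8]]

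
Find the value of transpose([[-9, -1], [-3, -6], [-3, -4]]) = [[-9, -3, -3], [-1, -6, -4]]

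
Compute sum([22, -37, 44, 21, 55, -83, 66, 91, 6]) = 22 + (-37) + 44 + 21 + 55 + (-83) + 66 + 91 + 6
= 185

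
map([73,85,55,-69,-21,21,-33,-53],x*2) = 73*2=146, 85*2=170, 55*2=110, -69*2=-138, -21*2=-42, 21*2=42, -33*2=-66, -53*2=-106
= [146, 170, 110, -138, -42, 42, -66, -106]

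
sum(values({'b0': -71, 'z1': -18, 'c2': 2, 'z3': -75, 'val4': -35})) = -197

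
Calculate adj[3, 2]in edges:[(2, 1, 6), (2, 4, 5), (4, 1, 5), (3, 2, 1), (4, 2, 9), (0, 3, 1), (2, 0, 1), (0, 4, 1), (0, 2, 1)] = 1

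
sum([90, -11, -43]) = 90 + (-11) + (-43)
= 36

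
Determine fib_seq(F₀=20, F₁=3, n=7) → F_2 = F_1 + F_0 = 23
F_3 = F_2 + F_1 = 26
F_4 = F_3 + F_2 = 49
...
= [20, 3, 23, 26, 49, 75, 124]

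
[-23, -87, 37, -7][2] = 37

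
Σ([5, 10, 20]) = 35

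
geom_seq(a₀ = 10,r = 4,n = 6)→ [10, 40, 160, 640, 2560, 10240]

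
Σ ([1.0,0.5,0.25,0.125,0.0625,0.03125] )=1.0 + 0.5 + 0.25 + 0.125 + 0.0625 + 0.03125
= 1.96875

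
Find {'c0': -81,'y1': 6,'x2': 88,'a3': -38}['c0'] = -81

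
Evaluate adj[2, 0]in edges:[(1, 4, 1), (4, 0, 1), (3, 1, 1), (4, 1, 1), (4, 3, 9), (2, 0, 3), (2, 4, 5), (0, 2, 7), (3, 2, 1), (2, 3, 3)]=3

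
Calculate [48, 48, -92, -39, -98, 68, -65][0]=48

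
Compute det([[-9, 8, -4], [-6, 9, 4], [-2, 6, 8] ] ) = -40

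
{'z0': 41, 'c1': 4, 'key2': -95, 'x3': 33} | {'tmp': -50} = {'z0': 41, 'c1': 4, 'key2': -95, 'x3': 33, 'tmp': -50}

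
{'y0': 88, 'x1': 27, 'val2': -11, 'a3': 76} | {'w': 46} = {'y0': 88, 'x1': 27, 'val2': -11, 'a3': 76, 'w': 46}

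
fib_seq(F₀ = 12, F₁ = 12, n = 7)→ [12, 12, 24, 36, 60, 96, 156]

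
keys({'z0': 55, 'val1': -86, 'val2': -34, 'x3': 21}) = ['z0', 'val1', 'val2', 'x3']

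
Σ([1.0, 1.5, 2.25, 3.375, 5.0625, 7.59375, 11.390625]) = 1.0 + 1.5 + 2.25 + 3.375 + 5.0625 + 7.59375 + 11.390625
= 32.171875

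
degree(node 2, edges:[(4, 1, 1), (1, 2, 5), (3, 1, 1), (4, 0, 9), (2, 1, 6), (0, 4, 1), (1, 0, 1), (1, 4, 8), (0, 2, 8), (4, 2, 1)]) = 4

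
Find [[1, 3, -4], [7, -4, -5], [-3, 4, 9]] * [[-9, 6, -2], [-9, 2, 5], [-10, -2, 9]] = C[0][0] = (1)*(-9) + (3)*(-9) + (-4)*(-10) = 4
C[0][1] = (1)*(6) + (3)*(2) + (-4)*(-2) = 20
C[0][2] = (1)*(-2) + (3)*(5) + (-4)*(9) = -23
C[1][0] = (7)*(-9) + (-4)*(-9) + (-5)*(-10) = 23
C[1][1] = (7)*(6) + (-4)*(2) + (-5)*(-2) = 44
C[1][2] = (7)*(-2) + (-4)*(5) + (-5)*(9) = -79
... (3 more cells)
= [[4, 20, -23], [23, 44, -79], [-99, -28, 107]]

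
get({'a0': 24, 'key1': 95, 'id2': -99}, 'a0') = 24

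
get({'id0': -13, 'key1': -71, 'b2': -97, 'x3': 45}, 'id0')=-13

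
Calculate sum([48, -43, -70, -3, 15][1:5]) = -101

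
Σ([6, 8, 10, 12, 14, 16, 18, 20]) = 6 + 8 + 10 + 12 + 14 + 16 + 18 + 20
= 104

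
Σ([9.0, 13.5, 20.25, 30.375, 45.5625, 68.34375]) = 187.03125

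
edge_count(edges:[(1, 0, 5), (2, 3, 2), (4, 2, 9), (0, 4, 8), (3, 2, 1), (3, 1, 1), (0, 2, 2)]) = 7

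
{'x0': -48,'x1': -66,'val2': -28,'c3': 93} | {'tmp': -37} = {'x0': -48, 'x1': -66, 'val2': -28, 'c3': 93, 'tmp': -37}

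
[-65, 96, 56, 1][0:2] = [-65, 96]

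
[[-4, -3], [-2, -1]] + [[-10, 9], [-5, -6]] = [[-14, 6], [-7, -7]]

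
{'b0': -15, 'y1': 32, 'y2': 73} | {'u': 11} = {'b0': -15, 'y1': 32, 'y2': 73, 'u': 11}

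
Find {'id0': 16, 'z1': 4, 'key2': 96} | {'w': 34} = {'id0': 16, 'z1': 4, 'key2': 96, 'w': 34}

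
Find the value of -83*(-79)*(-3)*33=-649143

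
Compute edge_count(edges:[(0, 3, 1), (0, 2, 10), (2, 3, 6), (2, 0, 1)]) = 4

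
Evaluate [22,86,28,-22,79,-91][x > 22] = [86, 28, 79]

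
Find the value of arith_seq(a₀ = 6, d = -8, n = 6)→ [6, -2, -10, -18, -26, -34]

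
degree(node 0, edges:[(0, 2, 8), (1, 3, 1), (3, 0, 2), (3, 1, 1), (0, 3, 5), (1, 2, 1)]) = 3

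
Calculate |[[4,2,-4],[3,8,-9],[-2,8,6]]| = 320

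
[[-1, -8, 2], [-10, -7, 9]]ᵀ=[[-1, -10], [-8, -7], [2, 9]]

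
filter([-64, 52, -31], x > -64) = [52, -31]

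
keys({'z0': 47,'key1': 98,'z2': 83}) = ['z0', 'key1', 'z2']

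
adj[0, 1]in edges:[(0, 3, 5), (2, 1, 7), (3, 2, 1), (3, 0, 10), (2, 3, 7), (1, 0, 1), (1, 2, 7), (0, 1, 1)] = 1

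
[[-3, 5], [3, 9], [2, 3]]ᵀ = [[-3, 3, 2], [5, 9, 3]]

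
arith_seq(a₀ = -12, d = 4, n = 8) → a_0 = -12 + 0*4 = -12
a_1 = -12 + 1*4 = -8
a_2 = -12 + 2*4 = -4
...
= [-12, -8, -4, 0, 4, 8, 12, 16]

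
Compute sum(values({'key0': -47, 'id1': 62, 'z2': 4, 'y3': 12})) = (-47) + 62 + 4 + 12
= 31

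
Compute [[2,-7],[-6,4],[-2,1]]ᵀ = [[2, -6, -2], [-7, 4, 1]]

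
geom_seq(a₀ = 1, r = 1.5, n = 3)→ [1.0, 1.5, 2.25]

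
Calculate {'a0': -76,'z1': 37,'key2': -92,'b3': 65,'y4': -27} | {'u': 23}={'a0': -76, 'z1': 37, 'key2': -92, 'b3': 65, 'y4': -27, 'u': 23}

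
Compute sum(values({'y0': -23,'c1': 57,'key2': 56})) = 90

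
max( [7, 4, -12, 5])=7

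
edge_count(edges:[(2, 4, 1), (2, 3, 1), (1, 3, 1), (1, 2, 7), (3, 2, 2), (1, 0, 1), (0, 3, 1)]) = 7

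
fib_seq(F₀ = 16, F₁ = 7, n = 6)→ [16, 7, 23, 30, 53, 83]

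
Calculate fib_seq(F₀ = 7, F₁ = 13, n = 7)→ [7, 13, 20, 33, 53, 86, 139]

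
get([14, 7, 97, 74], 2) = 97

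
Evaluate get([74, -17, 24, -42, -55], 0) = 74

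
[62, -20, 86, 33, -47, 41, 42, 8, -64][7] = 8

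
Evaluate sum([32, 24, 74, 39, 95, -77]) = 32 + 24 + 74 + 39 + 95 + (-77)
= 187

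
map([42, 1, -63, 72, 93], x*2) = [84, 2, -126, 144, 186]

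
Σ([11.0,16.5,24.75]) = 52.25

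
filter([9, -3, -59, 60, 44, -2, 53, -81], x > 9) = keep x where x > 9: 9✗, -3✗, -59✗, 60✓, 44✓, -2✗, 53✓, -81✗
= [60, 44, 53]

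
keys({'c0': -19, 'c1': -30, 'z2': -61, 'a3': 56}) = ['c0', 'c1', 'z2', 'a3']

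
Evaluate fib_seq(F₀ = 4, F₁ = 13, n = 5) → [4, 13, 17, 30, 47]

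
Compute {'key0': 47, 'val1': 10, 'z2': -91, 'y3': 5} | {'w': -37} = {'key0': 47, 'val1': 10, 'z2': -91, 'y3': 5, 'w': -37}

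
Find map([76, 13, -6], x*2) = 76*2=152, 13*2=26, -6*2=-12
= [152, 26, -12]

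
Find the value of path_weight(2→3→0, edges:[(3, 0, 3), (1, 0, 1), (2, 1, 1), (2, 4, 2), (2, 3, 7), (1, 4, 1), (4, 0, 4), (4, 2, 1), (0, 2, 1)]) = 10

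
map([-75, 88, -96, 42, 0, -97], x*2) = -75*2=-150, 88*2=176, -96*2=-192, 42*2=84, 0*2=0, -97*2=-194
= [-150, 176, -192, 84, 0, -194]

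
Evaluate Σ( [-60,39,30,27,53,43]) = (-60) + 39 + 30 + 27 + 53 + 43
= 132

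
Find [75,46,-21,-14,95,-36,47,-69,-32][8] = -32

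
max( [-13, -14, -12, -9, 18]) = 18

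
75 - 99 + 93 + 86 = 155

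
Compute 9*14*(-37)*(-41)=191142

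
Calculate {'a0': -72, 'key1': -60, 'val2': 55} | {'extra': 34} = {'a0': -72, 'key1': -60, 'val2': 55, 'extra': 34}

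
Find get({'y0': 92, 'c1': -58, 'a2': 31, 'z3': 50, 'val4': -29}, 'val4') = -29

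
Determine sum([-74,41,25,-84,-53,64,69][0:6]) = slice → [-74, 41, 25, -84, -53, 64]
(-74) + 41 + 25 + (-84) + (-53) + 64
= -81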